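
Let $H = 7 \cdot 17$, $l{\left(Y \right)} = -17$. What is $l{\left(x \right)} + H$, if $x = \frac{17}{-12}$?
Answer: $102$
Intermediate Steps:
$x = - \frac{17}{12}$ ($x = 17 \left(- \frac{1}{12}\right) = - \frac{17}{12} \approx -1.4167$)
$H = 119$
$l{\left(x \right)} + H = -17 + 119 = 102$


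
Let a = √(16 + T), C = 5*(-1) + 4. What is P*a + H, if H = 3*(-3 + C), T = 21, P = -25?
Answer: -12 - 25*√37 ≈ -164.07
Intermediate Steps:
C = -1 (C = -5 + 4 = -1)
H = -12 (H = 3*(-3 - 1) = 3*(-4) = -12)
a = √37 (a = √(16 + 21) = √37 ≈ 6.0828)
P*a + H = -25*√37 - 12 = -12 - 25*√37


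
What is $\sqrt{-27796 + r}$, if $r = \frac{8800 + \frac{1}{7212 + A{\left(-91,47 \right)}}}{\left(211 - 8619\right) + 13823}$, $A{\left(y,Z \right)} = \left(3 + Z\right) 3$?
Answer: $\frac{i \sqrt{13595517639567330}}{699390} \approx 166.72 i$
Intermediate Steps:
$A{\left(y,Z \right)} = 9 + 3 Z$
$r = \frac{64785601}{39865230}$ ($r = \frac{8800 + \frac{1}{7212 + \left(9 + 3 \cdot 47\right)}}{\left(211 - 8619\right) + 13823} = \frac{8800 + \frac{1}{7212 + \left(9 + 141\right)}}{-8408 + 13823} = \frac{8800 + \frac{1}{7212 + 150}}{5415} = \left(8800 + \frac{1}{7362}\right) \frac{1}{5415} = \frac{64785601}{7362} \cdot \frac{1}{5415} = \frac{64785601}{39865230} \approx 1.6251$)
$\sqrt{-27796 + r} = \sqrt{-27796 + \frac{64785601}{39865230}} = \sqrt{- \frac{1108029147479}{39865230}} = \frac{i \sqrt{13595517639567330}}{699390}$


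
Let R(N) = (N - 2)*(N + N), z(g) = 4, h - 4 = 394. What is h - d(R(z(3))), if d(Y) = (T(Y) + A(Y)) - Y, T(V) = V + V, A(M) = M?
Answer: 366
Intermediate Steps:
T(V) = 2*V
h = 398 (h = 4 + 394 = 398)
R(N) = 2*N*(-2 + N) (R(N) = (-2 + N)*(2*N) = 2*N*(-2 + N))
d(Y) = 2*Y (d(Y) = (2*Y + Y) - Y = 3*Y - Y = 2*Y)
h - d(R(z(3))) = 398 - 2*2*4*(-2 + 4) = 398 - 2*2*4*2 = 398 - 2*16 = 398 - 1*32 = 398 - 32 = 366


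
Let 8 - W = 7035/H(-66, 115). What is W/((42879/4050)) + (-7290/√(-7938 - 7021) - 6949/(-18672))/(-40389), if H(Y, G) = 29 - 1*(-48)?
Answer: -933592924476227/118568689035984 - 2430*I*√14959/201393017 ≈ -7.8739 - 0.0014758*I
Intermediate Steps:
H(Y, G) = 77 (H(Y, G) = 29 + 48 = 77)
W = -917/11 (W = 8 - 7035/77 = 8 - 1*1005/11 = 8 - 1005/11 = -917/11 ≈ -83.364)
W/((42879/4050)) + (-7290/√(-7938 - 7021) - 6949/(-18672))/(-40389) = -917/(11*(42879/4050)) + (-7290/√(-7938 - 7021) - 6949/(-18672))/(-40389) = -917/(11*(42879*(1/4050))) + (-7290*(-I*√14959/14959) - 6949*(-1/18672))*(-1/40389) = -917/(11*14293/1350) + (-7290*(-I*√14959/14959) + 6949/18672)*(-1/40389) = -917/11*1350/14293 + (-(-7290)*I*√14959/14959 + 6949/18672)*(-1/40389) = -1237950/157223 + (7290*I*√14959/14959 + 6949/18672)*(-1/40389) = -1237950/157223 + (6949/18672 + 7290*I*√14959/14959)*(-1/40389) = -1237950/157223 + (-6949/754143408 - 2430*I*√14959/201393017) = -933592924476227/118568689035984 - 2430*I*√14959/201393017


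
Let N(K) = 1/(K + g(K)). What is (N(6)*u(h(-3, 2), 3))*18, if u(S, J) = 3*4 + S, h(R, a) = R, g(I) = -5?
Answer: 162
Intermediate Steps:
u(S, J) = 12 + S
N(K) = 1/(-5 + K) (N(K) = 1/(K - 5) = 1/(-5 + K))
(N(6)*u(h(-3, 2), 3))*18 = ((12 - 3)/(-5 + 6))*18 = (9/1)*18 = (1*9)*18 = 9*18 = 162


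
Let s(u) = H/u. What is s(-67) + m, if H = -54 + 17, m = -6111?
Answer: -409400/67 ≈ -6110.4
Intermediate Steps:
H = -37
s(u) = -37/u
s(-67) + m = -37/(-67) - 6111 = -37*(-1/67) - 6111 = 37/67 - 6111 = -409400/67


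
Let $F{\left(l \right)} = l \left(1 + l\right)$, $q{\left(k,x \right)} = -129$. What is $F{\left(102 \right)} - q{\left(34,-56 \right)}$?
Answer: $10635$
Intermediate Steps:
$F{\left(102 \right)} - q{\left(34,-56 \right)} = 102 \left(1 + 102\right) - -129 = 102 \cdot 103 + 129 = 10506 + 129 = 10635$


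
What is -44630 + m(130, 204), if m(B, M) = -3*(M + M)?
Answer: -45854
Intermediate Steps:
m(B, M) = -6*M
-44630 + m(130, 204) = -44630 - 6*204 = -44630 - 1224 = -45854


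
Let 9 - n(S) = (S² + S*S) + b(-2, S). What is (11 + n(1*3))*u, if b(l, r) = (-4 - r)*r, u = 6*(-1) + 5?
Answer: -23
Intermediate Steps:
u = -1 (u = -6 + 5 = -1)
b(l, r) = r*(-4 - r)
n(S) = 9 - 2*S² + S*(4 + S) (n(S) = 9 - ((S² + S*S) - S*(4 + S)) = 9 - ((S² + S²) - S*(4 + S)) = 9 - (2*S² - S*(4 + S)) = 9 + (-2*S² + S*(4 + S)) = 9 - 2*S² + S*(4 + S))
(11 + n(1*3))*u = (11 + (9 - (1*3)² + 4*(1*3)))*(-1) = (11 + (9 - 1*3² + 4*3))*(-1) = (11 + (9 - 1*9 + 12))*(-1) = (11 + (9 - 9 + 12))*(-1) = (11 + 12)*(-1) = 23*(-1) = -23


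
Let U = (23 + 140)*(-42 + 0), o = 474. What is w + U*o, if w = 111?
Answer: -3244893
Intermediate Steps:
U = -6846 (U = 163*(-42) = -6846)
w + U*o = 111 - 6846*474 = 111 - 3245004 = -3244893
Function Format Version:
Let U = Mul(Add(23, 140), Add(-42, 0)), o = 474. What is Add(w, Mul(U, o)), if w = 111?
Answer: -3244893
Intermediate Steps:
U = -6846 (U = Mul(163, -42) = -6846)
Add(w, Mul(U, o)) = Add(111, Mul(-6846, 474)) = Add(111, -3245004) = -3244893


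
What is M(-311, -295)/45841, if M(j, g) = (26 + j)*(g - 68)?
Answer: 103455/45841 ≈ 2.2568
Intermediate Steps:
M(j, g) = (-68 + g)*(26 + j) (M(j, g) = (26 + j)*(-68 + g) = (-68 + g)*(26 + j))
M(-311, -295)/45841 = (-1768 - 68*(-311) + 26*(-295) - 295*(-311))/45841 = (-1768 + 21148 - 7670 + 91745)*(1/45841) = 103455*(1/45841) = 103455/45841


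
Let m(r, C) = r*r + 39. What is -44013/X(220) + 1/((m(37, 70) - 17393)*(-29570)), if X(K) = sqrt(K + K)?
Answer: 1/472676450 - 44013*sqrt(110)/220 ≈ -2098.2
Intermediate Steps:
m(r, C) = 39 + r**2 (m(r, C) = r**2 + 39 = 39 + r**2)
X(K) = sqrt(2)*sqrt(K) (X(K) = sqrt(2*K) = sqrt(2)*sqrt(K))
-44013/X(220) + 1/((m(37, 70) - 17393)*(-29570)) = -44013*sqrt(110)/220 + 1/((39 + 37**2) - 17393*(-29570)) = -44013*sqrt(110)/220 - 1/29570/((39 + 1369) - 17393) = -44013*sqrt(110)/220 - 1/29570/(1408 - 17393) = -44013*sqrt(110)/220 - 1/29570/(-15985) = -44013*sqrt(110)/220 - 1/15985*(-1/29570) = -44013*sqrt(110)/220 + 1/472676450 = 1/472676450 - 44013*sqrt(110)/220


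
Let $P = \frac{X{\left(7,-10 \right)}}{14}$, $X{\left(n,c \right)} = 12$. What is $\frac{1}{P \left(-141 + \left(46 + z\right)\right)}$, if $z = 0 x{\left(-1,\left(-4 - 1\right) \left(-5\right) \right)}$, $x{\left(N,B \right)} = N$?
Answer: $- \frac{7}{570} \approx -0.012281$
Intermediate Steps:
$z = 0$ ($z = 0 \left(-1\right) = 0$)
$P = \frac{6}{7}$ ($P = \frac{12}{14} = 12 \cdot \frac{1}{14} = \frac{6}{7} \approx 0.85714$)
$\frac{1}{P \left(-141 + \left(46 + z\right)\right)} = \frac{1}{\frac{6}{7} \left(-141 + \left(46 + 0\right)\right)} = \frac{1}{\frac{6}{7} \left(-141 + 46\right)} = \frac{1}{\frac{6}{7} \left(-95\right)} = \frac{1}{- \frac{570}{7}} = - \frac{7}{570}$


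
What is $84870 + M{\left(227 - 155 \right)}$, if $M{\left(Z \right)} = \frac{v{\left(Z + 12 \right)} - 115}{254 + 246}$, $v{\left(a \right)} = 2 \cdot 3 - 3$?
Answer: $\frac{10608722}{125} \approx 84870.0$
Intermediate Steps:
$v{\left(a \right)} = 3$ ($v{\left(a \right)} = 6 - 3 = 3$)
$M{\left(Z \right)} = - \frac{28}{125}$ ($M{\left(Z \right)} = \frac{3 - 115}{254 + 246} = - \frac{112}{500} = \left(-112\right) \frac{1}{500} = - \frac{28}{125}$)
$84870 + M{\left(227 - 155 \right)} = 84870 - \frac{28}{125} = \frac{10608722}{125}$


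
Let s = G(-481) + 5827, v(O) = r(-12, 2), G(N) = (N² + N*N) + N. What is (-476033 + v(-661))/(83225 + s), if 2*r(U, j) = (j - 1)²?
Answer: -952065/1102586 ≈ -0.86348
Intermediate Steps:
r(U, j) = (-1 + j)²/2 (r(U, j) = (j - 1)²/2 = (-1 + j)²/2)
G(N) = N + 2*N² (G(N) = (N² + N²) + N = 2*N² + N = N + 2*N²)
v(O) = ½ (v(O) = (-1 + 2)²/2 = (½)*1² = (½)*1 = ½)
s = 468068 (s = -481*(1 + 2*(-481)) + 5827 = -481*(1 - 962) + 5827 = -481*(-961) + 5827 = 462241 + 5827 = 468068)
(-476033 + v(-661))/(83225 + s) = (-476033 + ½)/(83225 + 468068) = -952065/2/551293 = -952065/2*1/551293 = -952065/1102586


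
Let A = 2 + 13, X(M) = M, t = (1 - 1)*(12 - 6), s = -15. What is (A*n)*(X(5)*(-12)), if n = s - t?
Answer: 13500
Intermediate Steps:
t = 0 (t = 0*6 = 0)
A = 15
n = -15 (n = -15 - 1*0 = -15 + 0 = -15)
(A*n)*(X(5)*(-12)) = (15*(-15))*(5*(-12)) = -225*(-60) = 13500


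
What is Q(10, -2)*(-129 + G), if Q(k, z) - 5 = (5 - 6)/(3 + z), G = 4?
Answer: -500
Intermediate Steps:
Q(k, z) = 5 - 1/(3 + z) (Q(k, z) = 5 + (5 - 6)/(3 + z) = 5 - 1/(3 + z))
Q(10, -2)*(-129 + G) = ((14 + 5*(-2))/(3 - 2))*(-129 + 4) = ((14 - 10)/1)*(-125) = (1*4)*(-125) = 4*(-125) = -500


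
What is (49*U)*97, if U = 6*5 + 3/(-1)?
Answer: 128331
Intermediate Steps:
U = 27 (U = 30 + 3*(-1) = 30 - 3 = 27)
(49*U)*97 = (49*27)*97 = 1323*97 = 128331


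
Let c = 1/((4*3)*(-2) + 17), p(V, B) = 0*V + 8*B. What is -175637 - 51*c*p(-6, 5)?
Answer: -1227419/7 ≈ -1.7535e+5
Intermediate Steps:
p(V, B) = 8*B (p(V, B) = 0 + 8*B = 8*B)
c = -⅐ (c = 1/(12*(-2) + 17) = 1/(-24 + 17) = 1/(-7) = -⅐ ≈ -0.14286)
-175637 - 51*c*p(-6, 5) = -175637 - 51*(-⅐)*8*5 = -175637 - (-51)*40/7 = -175637 - 1*(-2040/7) = -175637 + 2040/7 = -1227419/7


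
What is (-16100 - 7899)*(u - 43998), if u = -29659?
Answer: 1767694343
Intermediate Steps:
(-16100 - 7899)*(u - 43998) = (-16100 - 7899)*(-29659 - 43998) = -23999*(-73657) = 1767694343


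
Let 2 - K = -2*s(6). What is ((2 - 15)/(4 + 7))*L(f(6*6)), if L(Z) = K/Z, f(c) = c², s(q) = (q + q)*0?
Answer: -13/7128 ≈ -0.0018238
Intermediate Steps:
s(q) = 0 (s(q) = (2*q)*0 = 0)
K = 2 (K = 2 - (-2)*0 = 2 - 1*0 = 2 + 0 = 2)
L(Z) = 2/Z
((2 - 15)/(4 + 7))*L(f(6*6)) = ((2 - 15)/(4 + 7))*(2/((6*6)²)) = (-13/11)*(2/(36²)) = (-13*1/11)*(2/1296) = -26/(11*1296) = -13/11*1/648 = -13/7128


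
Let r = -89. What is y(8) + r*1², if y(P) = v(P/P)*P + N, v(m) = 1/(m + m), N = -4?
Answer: -89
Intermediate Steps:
v(m) = 1/(2*m)
y(P) = -4 + P/2 (y(P) = (1/(2*((P/P))))*P - 4 = ((½)/1)*P - 4 = ((½)*1)*P - 4 = P/2 - 4 = -4 + P/2)
y(8) + r*1² = (-4 + (½)*8) - 89*1² = (-4 + 4) - 89*1 = 0 - 89 = -89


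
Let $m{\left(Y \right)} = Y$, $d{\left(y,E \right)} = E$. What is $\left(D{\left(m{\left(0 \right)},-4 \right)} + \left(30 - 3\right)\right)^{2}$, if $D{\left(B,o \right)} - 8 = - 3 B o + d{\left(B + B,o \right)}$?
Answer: $961$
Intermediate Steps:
$D{\left(B,o \right)} = 8 + o - 3 B o$ ($D{\left(B,o \right)} = 8 + \left(- 3 B o + o\right) = 8 - \left(- o + 3 B o\right) = 8 + o - 3 B o$)
$\left(D{\left(m{\left(0 \right)},-4 \right)} + \left(30 - 3\right)\right)^{2} = \left(\left(8 - 4 - 0 \left(-4\right)\right) + \left(30 - 3\right)\right)^{2} = \left(\left(8 - 4 + 0\right) + 27\right)^{2} = \left(4 + 27\right)^{2} = 31^{2} = 961$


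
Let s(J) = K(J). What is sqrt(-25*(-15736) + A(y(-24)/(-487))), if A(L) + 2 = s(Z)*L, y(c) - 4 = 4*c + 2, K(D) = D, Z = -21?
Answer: 2*sqrt(23325222458)/487 ≈ 627.21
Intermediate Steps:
s(J) = J
y(c) = 6 + 4*c (y(c) = 4 + (4*c + 2) = 4 + (2 + 4*c) = 6 + 4*c)
A(L) = -2 - 21*L
sqrt(-25*(-15736) + A(y(-24)/(-487))) = sqrt(-25*(-15736) + (-2 - 21*(6 + 4*(-24))/(-487))) = sqrt(393400 + (-2 - 21*(6 - 96)*(-1)/487)) = sqrt(393400 + (-2 - (-1890)*(-1)/487)) = sqrt(393400 + (-2 - 21*90/487)) = sqrt(393400 + (-2 - 1890/487)) = sqrt(393400 - 2864/487) = sqrt(191582936/487) = 2*sqrt(23325222458)/487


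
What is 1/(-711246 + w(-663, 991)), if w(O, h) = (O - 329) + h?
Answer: -1/711247 ≈ -1.4060e-6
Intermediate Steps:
w(O, h) = -329 + O + h (w(O, h) = (-329 + O) + h = -329 + O + h)
1/(-711246 + w(-663, 991)) = 1/(-711246 + (-329 - 663 + 991)) = 1/(-711246 - 1) = 1/(-711247) = -1/711247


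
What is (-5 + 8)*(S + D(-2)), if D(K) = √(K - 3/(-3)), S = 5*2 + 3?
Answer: 39 + 3*I ≈ 39.0 + 3.0*I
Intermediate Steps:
S = 13 (S = 10 + 3 = 13)
D(K) = √(1 + K) (D(K) = √(K - 3*(-⅓)) = √(K + 1) = √(1 + K))
(-5 + 8)*(S + D(-2)) = (-5 + 8)*(13 + √(1 - 2)) = 3*(13 + √(-1)) = 3*(13 + I) = 39 + 3*I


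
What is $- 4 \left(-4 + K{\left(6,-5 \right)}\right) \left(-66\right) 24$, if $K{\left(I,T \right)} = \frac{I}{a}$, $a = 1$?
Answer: $12672$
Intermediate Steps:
$K{\left(I,T \right)} = I$ ($K{\left(I,T \right)} = \frac{I}{1} = I 1 = I$)
$- 4 \left(-4 + K{\left(6,-5 \right)}\right) \left(-66\right) 24 = - 4 \left(-4 + 6\right) \left(-66\right) 24 = \left(-4\right) 2 \left(-66\right) 24 = \left(-8\right) \left(-66\right) 24 = 528 \cdot 24 = 12672$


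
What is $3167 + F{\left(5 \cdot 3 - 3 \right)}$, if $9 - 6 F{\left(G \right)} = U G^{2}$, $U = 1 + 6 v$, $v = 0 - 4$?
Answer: $\frac{7441}{2} \approx 3720.5$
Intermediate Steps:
$v = -4$
$U = -23$ ($U = 1 + 6 \left(-4\right) = 1 - 24 = -23$)
$F{\left(G \right)} = \frac{3}{2} + \frac{23 G^{2}}{6}$ ($F{\left(G \right)} = \frac{3}{2} - \frac{\left(-23\right) G^{2}}{6} = \frac{3}{2} + \frac{23 G^{2}}{6}$)
$3167 + F{\left(5 \cdot 3 - 3 \right)} = 3167 + \left(\frac{3}{2} + \frac{23 \left(5 \cdot 3 - 3\right)^{2}}{6}\right) = 3167 + \left(\frac{3}{2} + \frac{23 \left(15 - 3\right)^{2}}{6}\right) = 3167 + \left(\frac{3}{2} + \frac{23 \cdot 12^{2}}{6}\right) = 3167 + \left(\frac{3}{2} + \frac{23}{6} \cdot 144\right) = 3167 + \left(\frac{3}{2} + 552\right) = 3167 + \frac{1107}{2} = \frac{7441}{2}$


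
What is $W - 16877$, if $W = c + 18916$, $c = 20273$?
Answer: $22312$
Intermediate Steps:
$W = 39189$ ($W = 20273 + 18916 = 39189$)
$W - 16877 = 39189 - 16877 = 22312$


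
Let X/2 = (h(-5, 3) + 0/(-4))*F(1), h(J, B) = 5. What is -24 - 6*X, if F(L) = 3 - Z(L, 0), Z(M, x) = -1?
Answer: -264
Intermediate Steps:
F(L) = 4 (F(L) = 3 - 1*(-1) = 3 + 1 = 4)
X = 40 (X = 2*((5 + 0/(-4))*4) = 2*((5 + 0*(-¼))*4) = 2*((5 + 0)*4) = 2*(5*4) = 2*20 = 40)
-24 - 6*X = -24 - 6*40 = -24 - 240 = -264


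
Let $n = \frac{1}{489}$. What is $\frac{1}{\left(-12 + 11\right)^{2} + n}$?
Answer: $\frac{489}{490} \approx 0.99796$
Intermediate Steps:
$n = \frac{1}{489} \approx 0.002045$
$\frac{1}{\left(-12 + 11\right)^{2} + n} = \frac{1}{\left(-12 + 11\right)^{2} + \frac{1}{489}} = \frac{1}{\left(-1\right)^{2} + \frac{1}{489}} = \frac{1}{1 + \frac{1}{489}} = \frac{1}{\frac{490}{489}} = \frac{489}{490}$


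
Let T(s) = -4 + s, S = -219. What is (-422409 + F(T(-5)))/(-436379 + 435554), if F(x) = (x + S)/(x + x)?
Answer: 115199/225 ≈ 512.00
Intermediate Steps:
F(x) = (-219 + x)/(2*x) (F(x) = (x - 219)/(x + x) = (-219 + x)/((2*x)) = (-219 + x)*(1/(2*x)) = (-219 + x)/(2*x))
(-422409 + F(T(-5)))/(-436379 + 435554) = (-422409 + (-219 + (-4 - 5))/(2*(-4 - 5)))/(-436379 + 435554) = (-422409 + (1/2)*(-219 - 9)/(-9))/(-825) = (-422409 + (1/2)*(-1/9)*(-228))*(-1/825) = (-422409 + 38/3)*(-1/825) = -1267189/3*(-1/825) = 115199/225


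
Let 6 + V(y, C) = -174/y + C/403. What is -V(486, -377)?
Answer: 18314/2511 ≈ 7.2935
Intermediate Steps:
V(y, C) = -6 - 174/y + C/403 (V(y, C) = -6 + (-174/y + C/403) = -6 - 174/y + C/403)
-V(486, -377) = -(-6 - 174/486 + (1/403)*(-377)) = -(-6 - 174*1/486 - 29/31) = -(-6 - 29/81 - 29/31) = -1*(-18314/2511) = 18314/2511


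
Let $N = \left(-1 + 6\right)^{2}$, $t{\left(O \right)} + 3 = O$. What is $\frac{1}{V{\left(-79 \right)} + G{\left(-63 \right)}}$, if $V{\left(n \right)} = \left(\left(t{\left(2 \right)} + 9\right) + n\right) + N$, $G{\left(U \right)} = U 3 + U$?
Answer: $- \frac{1}{298} \approx -0.0033557$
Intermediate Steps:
$t{\left(O \right)} = -3 + O$
$G{\left(U \right)} = 4 U$ ($G{\left(U \right)} = 3 U + U = 4 U$)
$N = 25$ ($N = 5^{2} = 25$)
$V{\left(n \right)} = 33 + n$ ($V{\left(n \right)} = \left(\left(\left(-3 + 2\right) + 9\right) + n\right) + 25 = \left(\left(-1 + 9\right) + n\right) + 25 = \left(8 + n\right) + 25 = 33 + n$)
$\frac{1}{V{\left(-79 \right)} + G{\left(-63 \right)}} = \frac{1}{\left(33 - 79\right) + 4 \left(-63\right)} = \frac{1}{-46 - 252} = \frac{1}{-298} = - \frac{1}{298}$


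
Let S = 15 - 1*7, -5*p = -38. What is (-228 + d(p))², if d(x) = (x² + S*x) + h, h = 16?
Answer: 5456896/625 ≈ 8731.0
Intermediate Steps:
p = 38/5 (p = -⅕*(-38) = 38/5 ≈ 7.6000)
S = 8 (S = 15 - 7 = 8)
d(x) = 16 + x² + 8*x (d(x) = (x² + 8*x) + 16 = 16 + x² + 8*x)
(-228 + d(p))² = (-228 + (16 + (38/5)² + 8*(38/5)))² = (-228 + (16 + 1444/25 + 304/5))² = (-228 + 3364/25)² = (-2336/25)² = 5456896/625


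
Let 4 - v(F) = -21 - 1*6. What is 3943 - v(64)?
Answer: 3912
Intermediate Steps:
v(F) = 31 (v(F) = 4 - (-21 - 1*6) = 4 - (-21 - 6) = 4 - 1*(-27) = 4 + 27 = 31)
3943 - v(64) = 3943 - 1*31 = 3943 - 31 = 3912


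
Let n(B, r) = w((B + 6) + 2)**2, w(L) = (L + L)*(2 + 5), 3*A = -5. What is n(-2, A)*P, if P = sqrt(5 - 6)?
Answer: 7056*I ≈ 7056.0*I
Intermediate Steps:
A = -5/3 (A = (1/3)*(-5) = -5/3 ≈ -1.6667)
w(L) = 14*L (w(L) = (2*L)*7 = 14*L)
P = I (P = sqrt(-1) = I ≈ 1.0*I)
n(B, r) = (112 + 14*B)**2 (n(B, r) = (14*((B + 6) + 2))**2 = (14*((6 + B) + 2))**2 = (14*(8 + B))**2 = (112 + 14*B)**2)
n(-2, A)*P = (196*(8 - 2)**2)*I = (196*6**2)*I = (196*36)*I = 7056*I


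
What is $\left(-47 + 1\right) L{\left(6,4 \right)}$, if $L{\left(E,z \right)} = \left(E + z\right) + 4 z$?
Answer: $-1196$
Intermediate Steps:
$L{\left(E,z \right)} = E + 5 z$
$\left(-47 + 1\right) L{\left(6,4 \right)} = \left(-47 + 1\right) \left(6 + 5 \cdot 4\right) = - 46 \left(6 + 20\right) = \left(-46\right) 26 = -1196$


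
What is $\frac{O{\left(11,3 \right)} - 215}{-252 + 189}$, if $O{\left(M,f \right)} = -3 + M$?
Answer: $\frac{23}{7} \approx 3.2857$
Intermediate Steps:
$\frac{O{\left(11,3 \right)} - 215}{-252 + 189} = \frac{\left(-3 + 11\right) - 215}{-252 + 189} = \frac{8 - 215}{-63} = \left(-207\right) \left(- \frac{1}{63}\right) = \frac{23}{7}$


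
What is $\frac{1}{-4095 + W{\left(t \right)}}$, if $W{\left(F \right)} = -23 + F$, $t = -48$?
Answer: $- \frac{1}{4166} \approx -0.00024004$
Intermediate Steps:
$\frac{1}{-4095 + W{\left(t \right)}} = \frac{1}{-4095 - 71} = \frac{1}{-4166} = - \frac{1}{4166}$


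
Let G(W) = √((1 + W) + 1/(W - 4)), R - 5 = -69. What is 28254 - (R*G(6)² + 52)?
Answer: 28682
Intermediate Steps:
R = -64 (R = 5 - 69 = -64)
G(W) = √(1 + W + 1/(-4 + W)) (G(W) = √((1 + W) + 1/(-4 + W)) = √(1 + W + 1/(-4 + W)))
28254 - (R*G(6)² + 52) = 28254 - (-64*(1 + (1 + 6)*(-4 + 6))/(-4 + 6) + 52) = 28254 - (-64*(1 + 7*2)/2 + 52) = 28254 - (-64*(1 + 14)/2 + 52) = 28254 - (-64*(½)*15 + 52) = 28254 - (-64*(√(15/2))² + 52) = 28254 - (-64*(√30/2)² + 52) = 28254 - (-64*15/2 + 52) = 28254 - (-480 + 52) = 28254 - 1*(-428) = 28254 + 428 = 28682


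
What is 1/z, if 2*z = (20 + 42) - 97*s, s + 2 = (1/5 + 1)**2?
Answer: 25/1454 ≈ 0.017194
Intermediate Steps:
s = -14/25 (s = -2 + (1/5 + 1)**2 = -2 + (6/5)**2 = -2 + 36/25 = -14/25 ≈ -0.56000)
z = 1454/25 (z = ((20 + 42) - 97*(-14/25))/2 = (62 + 1358/25)/2 = (1/2)*(2908/25) = 1454/25 ≈ 58.160)
1/z = 1/(1454/25) = 25/1454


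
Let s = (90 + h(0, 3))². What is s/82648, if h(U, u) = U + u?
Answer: 8649/82648 ≈ 0.10465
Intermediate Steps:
s = 8649 (s = (90 + (0 + 3))² = (90 + 3)² = 93² = 8649)
s/82648 = 8649/82648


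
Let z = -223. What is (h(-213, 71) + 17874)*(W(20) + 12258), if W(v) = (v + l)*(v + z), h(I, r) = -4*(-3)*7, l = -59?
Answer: 362302650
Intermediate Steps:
h(I, r) = 84 (h(I, r) = 12*7 = 84)
W(v) = (-223 + v)*(-59 + v) (W(v) = (v - 59)*(v - 223) = (-59 + v)*(-223 + v) = (-223 + v)*(-59 + v))
(h(-213, 71) + 17874)*(W(20) + 12258) = (84 + 17874)*((13157 + 20² - 282*20) + 12258) = 17958*((13157 + 400 - 5640) + 12258) = 17958*(7917 + 12258) = 17958*20175 = 362302650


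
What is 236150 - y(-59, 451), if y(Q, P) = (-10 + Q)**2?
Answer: 231389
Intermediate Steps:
236150 - y(-59, 451) = 236150 - (-10 - 59)**2 = 236150 - 1*(-69)**2 = 236150 - 1*4761 = 236150 - 4761 = 231389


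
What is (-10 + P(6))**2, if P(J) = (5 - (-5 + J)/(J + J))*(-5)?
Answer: 172225/144 ≈ 1196.0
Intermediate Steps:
P(J) = -25 + 5*(-5 + J)/(2*J) (P(J) = (5 - (-5 + J)/(2*J))*(-5) = -25 + 5*(-5 + J)/(2*J))
(-10 + P(6))**2 = (-10 + (5/2)*(-5 - 9*6)/6)**2 = (-10 + (5/2)*(1/6)*(-5 - 54))**2 = (-10 + (5/2)*(1/6)*(-59))**2 = (-10 - 295/12)**2 = (-415/12)**2 = 172225/144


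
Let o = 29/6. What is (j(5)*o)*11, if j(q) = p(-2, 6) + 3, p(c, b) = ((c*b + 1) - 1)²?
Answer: 15631/2 ≈ 7815.5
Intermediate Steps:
o = 29/6 (o = 29*(⅙) = 29/6 ≈ 4.8333)
p(c, b) = b²*c² (p(c, b) = ((b*c + 1) - 1)² = ((1 + b*c) - 1)² = (b*c)² = b²*c²)
j(q) = 147 (j(q) = 6²*(-2)² + 3 = 36*4 + 3 = 144 + 3 = 147)
(j(5)*o)*11 = (147*(29/6))*11 = (1421/2)*11 = 15631/2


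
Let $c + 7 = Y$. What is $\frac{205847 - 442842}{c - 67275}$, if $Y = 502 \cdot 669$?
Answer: $- \frac{236995}{268556} \approx -0.88248$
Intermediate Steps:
$Y = 335838$
$c = 335831$ ($c = -7 + 335838 = 335831$)
$\frac{205847 - 442842}{c - 67275} = \frac{205847 - 442842}{335831 - 67275} = - \frac{236995}{268556}$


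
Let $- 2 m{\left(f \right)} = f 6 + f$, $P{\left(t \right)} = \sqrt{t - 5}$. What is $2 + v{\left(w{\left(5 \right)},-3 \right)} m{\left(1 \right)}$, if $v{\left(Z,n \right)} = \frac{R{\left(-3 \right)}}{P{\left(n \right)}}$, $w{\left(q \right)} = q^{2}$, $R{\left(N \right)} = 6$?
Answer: $2 + \frac{21 i \sqrt{2}}{4} \approx 2.0 + 7.4246 i$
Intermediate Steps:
$P{\left(t \right)} = \sqrt{-5 + t}$
$m{\left(f \right)} = - \frac{7 f}{2}$ ($m{\left(f \right)} = - \frac{f 6 + f}{2} = - \frac{6 f + f}{2} = - \frac{7 f}{2}$)
$v{\left(Z,n \right)} = \frac{6}{\sqrt{-5 + n}}$
$2 + v{\left(w{\left(5 \right)},-3 \right)} m{\left(1 \right)} = 2 + \frac{6}{\sqrt{-5 - 3}} \left(\left(- \frac{7}{2}\right) 1\right) = 2 + \frac{6}{2 i \sqrt{2}} \left(- \frac{7}{2}\right) = 2 + 6 \left(- \frac{i \sqrt{2}}{4}\right) \left(- \frac{7}{2}\right) = 2 + - \frac{3 i \sqrt{2}}{2} \left(- \frac{7}{2}\right) = 2 + \frac{21 i \sqrt{2}}{4}$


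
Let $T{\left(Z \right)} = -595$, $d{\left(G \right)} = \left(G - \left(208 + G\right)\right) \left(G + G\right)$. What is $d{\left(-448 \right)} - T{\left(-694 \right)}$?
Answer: $186963$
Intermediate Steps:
$d{\left(G \right)} = - 416 G$ ($d{\left(G \right)} = - 208 \cdot 2 G = - 416 G$)
$d{\left(-448 \right)} - T{\left(-694 \right)} = \left(-416\right) \left(-448\right) - -595 = 186368 + 595 = 186963$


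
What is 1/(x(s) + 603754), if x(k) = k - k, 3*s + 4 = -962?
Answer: 1/603754 ≈ 1.6563e-6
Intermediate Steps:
s = -322 (s = -4/3 + (1/3)*(-962) = -4/3 - 962/3 = -322)
x(k) = 0
1/(x(s) + 603754) = 1/(0 + 603754) = 1/603754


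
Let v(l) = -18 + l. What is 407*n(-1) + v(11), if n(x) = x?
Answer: -414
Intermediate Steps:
407*n(-1) + v(11) = 407*(-1) + (-18 + 11) = -407 - 7 = -414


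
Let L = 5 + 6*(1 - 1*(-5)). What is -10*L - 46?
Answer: -456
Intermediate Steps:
L = 41 (L = 5 + 6*(1 + 5) = 5 + 6*6 = 5 + 36 = 41)
-10*L - 46 = -10*41 - 46 = -410 - 46 = -456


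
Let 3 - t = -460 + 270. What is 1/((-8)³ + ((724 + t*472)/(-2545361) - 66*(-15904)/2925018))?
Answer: -1240871123583/634925482165172 ≈ -0.0019544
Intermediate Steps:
t = 193 (t = 3 - (-460 + 270) = 3 - 1*(-190) = 3 + 190 = 193)
1/((-8)³ + ((724 + t*472)/(-2545361) - 66*(-15904)/2925018)) = 1/((-8)³ + ((724 + 193*472)/(-2545361) - 66*(-15904)/2925018)) = 1/(-512 + ((724 + 91096)*(-1/2545361) + 1049664*(1/2925018))) = 1/(-512 + (91820*(-1/2545361) + 174944/487503)) = 1/(-512 + (-91820/2545361 + 174944/487503)) = 1/(-512 + 400533109324/1240871123583) = 1/(-634925482165172/1240871123583) = -1240871123583/634925482165172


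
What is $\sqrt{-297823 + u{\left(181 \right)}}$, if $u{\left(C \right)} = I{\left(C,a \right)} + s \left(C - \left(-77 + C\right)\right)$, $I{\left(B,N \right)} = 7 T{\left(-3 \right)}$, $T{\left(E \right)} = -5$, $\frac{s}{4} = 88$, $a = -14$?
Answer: $i \sqrt{270754} \approx 520.34 i$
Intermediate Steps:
$s = 352$ ($s = 4 \cdot 88 = 352$)
$I{\left(B,N \right)} = -35$ ($I{\left(B,N \right)} = 7 \left(-5\right) = -35$)
$u{\left(C \right)} = 27069$ ($u{\left(C \right)} = -35 + 352 \left(C - \left(-77 + C\right)\right) = -35 + 352 \cdot 77 = -35 + 27104 = 27069$)
$\sqrt{-297823 + u{\left(181 \right)}} = \sqrt{-297823 + 27069} = \sqrt{-270754} = i \sqrt{270754}$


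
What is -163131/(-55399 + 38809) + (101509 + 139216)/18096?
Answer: 1157607721/50035440 ≈ 23.136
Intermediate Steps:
-163131/(-55399 + 38809) + (101509 + 139216)/18096 = -163131/(-16590) + 240725*(1/18096) = -163131*(-1/16590) + 240725/18096 = 54377/5530 + 240725/18096 = 1157607721/50035440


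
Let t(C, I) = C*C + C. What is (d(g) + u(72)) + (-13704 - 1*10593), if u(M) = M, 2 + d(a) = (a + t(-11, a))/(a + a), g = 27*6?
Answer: -1962319/81 ≈ -24226.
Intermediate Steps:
g = 162
t(C, I) = C + C² (t(C, I) = C² + C = C + C²)
d(a) = -2 + (110 + a)/(2*a) (d(a) = -2 + (a - 11*(1 - 11))/(a + a) = -2 + (a - 11*(-10))/((2*a)) = -2 + (a + 110)*(1/(2*a)) = -2 + (110 + a)*(1/(2*a)) = -2 + (110 + a)/(2*a))
(d(g) + u(72)) + (-13704 - 1*10593) = ((-3/2 + 55/162) + 72) + (-13704 - 1*10593) = ((-3/2 + 55*(1/162)) + 72) + (-13704 - 10593) = ((-3/2 + 55/162) + 72) - 24297 = (-94/81 + 72) - 24297 = 5738/81 - 24297 = -1962319/81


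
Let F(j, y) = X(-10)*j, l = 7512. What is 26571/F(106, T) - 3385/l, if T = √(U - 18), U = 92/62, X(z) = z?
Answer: -50797363/1990680 ≈ -25.518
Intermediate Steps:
U = 46/31 (U = 92*(1/62) = 46/31 ≈ 1.4839)
T = 16*I*√62/31 (T = √(46/31 - 18) = √(-512/31) = 16*I*√62/31 ≈ 4.064*I)
F(j, y) = -10*j
26571/F(106, T) - 3385/l = 26571/((-10*106)) - 3385/7512 = 26571/(-1060) - 3385*1/7512 = 26571*(-1/1060) - 3385/7512 = -26571/1060 - 3385/7512 = -50797363/1990680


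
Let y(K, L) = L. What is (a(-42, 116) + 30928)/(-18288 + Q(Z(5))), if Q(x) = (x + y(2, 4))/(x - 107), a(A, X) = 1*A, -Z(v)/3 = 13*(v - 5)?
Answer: -1652401/978410 ≈ -1.6889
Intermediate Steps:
Z(v) = 195 - 39*v (Z(v) = -39*(v - 5) = -39*(-5 + v) = -3*(-65 + 13*v) = 195 - 39*v)
a(A, X) = A
Q(x) = (4 + x)/(-107 + x) (Q(x) = (x + 4)/(x - 107) = (4 + x)/(-107 + x))
(a(-42, 116) + 30928)/(-18288 + Q(Z(5))) = (-42 + 30928)/(-18288 + (4 + (195 - 39*5))/(-107 + (195 - 39*5))) = 30886/(-18288 + (4 + (195 - 195))/(-107 + (195 - 195))) = 30886/(-18288 + (4 + 0)/(-107 + 0)) = 30886/(-18288 + 4/(-107)) = 30886/(-18288 - 1/107*4) = 30886/(-18288 - 4/107) = 30886/(-1956820/107) = 30886*(-107/1956820) = -1652401/978410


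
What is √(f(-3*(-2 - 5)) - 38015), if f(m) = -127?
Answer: 3*I*√4238 ≈ 195.3*I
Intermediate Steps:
√(f(-3*(-2 - 5)) - 38015) = √(-127 - 38015) = √(-38142) = 3*I*√4238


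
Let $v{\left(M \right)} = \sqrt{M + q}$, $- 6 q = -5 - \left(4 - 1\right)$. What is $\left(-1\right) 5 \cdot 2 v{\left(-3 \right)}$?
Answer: $- \frac{10 i \sqrt{15}}{3} \approx - 12.91 i$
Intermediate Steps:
$q = \frac{4}{3}$ ($q = - \frac{-5 - \left(4 - 1\right)}{6} = - \frac{-5 - 3}{6} = \left(- \frac{1}{6}\right) \left(-8\right) = \frac{4}{3} \approx 1.3333$)
$v{\left(M \right)} = \sqrt{\frac{4}{3} + M}$ ($v{\left(M \right)} = \sqrt{M + \frac{4}{3}} = \sqrt{\frac{4}{3} + M}$)
$\left(-1\right) 5 \cdot 2 v{\left(-3 \right)} = \left(-1\right) 5 \cdot 2 \frac{\sqrt{12 + 9 \left(-3\right)}}{3} = \left(-5\right) 2 \frac{\sqrt{12 - 27}}{3} = - 10 \frac{\sqrt{-15}}{3} = - 10 \frac{i \sqrt{15}}{3} = - \frac{10 i \sqrt{15}}{3}$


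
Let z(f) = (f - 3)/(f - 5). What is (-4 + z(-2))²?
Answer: 529/49 ≈ 10.796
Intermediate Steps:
z(f) = (-3 + f)/(-5 + f)
(-4 + z(-2))² = (-4 + (-3 - 2)/(-5 - 2))² = (-4 - 5/(-7))² = (-4 - ⅐*(-5))² = (-4 + 5/7)² = (-23/7)² = 529/49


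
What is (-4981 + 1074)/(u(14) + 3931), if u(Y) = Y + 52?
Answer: -3907/3997 ≈ -0.97748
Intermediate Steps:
u(Y) = 52 + Y
(-4981 + 1074)/(u(14) + 3931) = (-4981 + 1074)/((52 + 14) + 3931) = -3907/(66 + 3931) = -3907/3997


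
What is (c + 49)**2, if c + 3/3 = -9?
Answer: 1521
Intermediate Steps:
c = -10 (c = -1 - 9 = -10)
(c + 49)**2 = (-10 + 49)**2 = 39**2 = 1521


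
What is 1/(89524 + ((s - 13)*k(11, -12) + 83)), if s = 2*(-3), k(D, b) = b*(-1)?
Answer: 1/89379 ≈ 1.1188e-5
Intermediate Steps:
k(D, b) = -b
s = -6
1/(89524 + ((s - 13)*k(11, -12) + 83)) = 1/(89524 + ((-6 - 13)*(-1*(-12)) + 83)) = 1/(89524 + (-19*12 + 83)) = 1/(89524 + (-228 + 83)) = 1/(89524 - 145) = 1/89379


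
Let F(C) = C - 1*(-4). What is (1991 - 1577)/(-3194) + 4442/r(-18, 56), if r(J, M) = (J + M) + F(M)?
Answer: 3536794/78253 ≈ 45.197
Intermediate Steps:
F(C) = 4 + C (F(C) = C + 4 = 4 + C)
r(J, M) = 4 + J + 2*M (r(J, M) = (J + M) + (4 + M) = 4 + J + 2*M)
(1991 - 1577)/(-3194) + 4442/r(-18, 56) = (1991 - 1577)/(-3194) + 4442/(4 - 18 + 2*56) = 414*(-1/3194) + 4442/(4 - 18 + 112) = -207/1597 + 4442/98 = -207/1597 + 4442*(1/98) = -207/1597 + 2221/49 = 3536794/78253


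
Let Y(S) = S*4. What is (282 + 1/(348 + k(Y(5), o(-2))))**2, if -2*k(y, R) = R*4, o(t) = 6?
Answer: 8978131009/112896 ≈ 79526.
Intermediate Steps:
Y(S) = 4*S
k(y, R) = -2*R (k(y, R) = -R*4/2 = -2*R)
(282 + 1/(348 + k(Y(5), o(-2))))**2 = (282 + 1/(348 - 2*6))**2 = (282 + 1/(348 - 12))**2 = (282 + 1/336)**2 = (94753/336)**2 = 8978131009/112896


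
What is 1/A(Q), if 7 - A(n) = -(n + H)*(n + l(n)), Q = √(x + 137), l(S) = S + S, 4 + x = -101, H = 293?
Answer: -103/24713903 + 3516*√2/24713903 ≈ 0.00019703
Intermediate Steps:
x = -105 (x = -4 - 101 = -105)
l(S) = 2*S
Q = 4*√2 (Q = √(-105 + 137) = √32 = 4*√2 ≈ 5.6569)
A(n) = 7 + 3*n*(293 + n) (A(n) = 7 - (-1)*(n + 293)*(n + 2*n) = 7 - (-1)*(293 + n)*(3*n) = 7 - (-1)*3*n*(293 + n) = 7 - (-3)*n*(293 + n) = 7 + 3*n*(293 + n))
1/A(Q) = 1/(7 + 3*(4*√2)² + 879*(4*√2)) = 1/(7 + 3*32 + 3516*√2) = 1/(7 + 96 + 3516*√2) = 1/(103 + 3516*√2)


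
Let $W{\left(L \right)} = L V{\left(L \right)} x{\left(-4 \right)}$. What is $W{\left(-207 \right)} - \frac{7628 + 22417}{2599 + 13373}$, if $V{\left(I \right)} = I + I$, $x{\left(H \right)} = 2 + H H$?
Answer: $\frac{8212600721}{5324} \approx 1.5426 \cdot 10^{6}$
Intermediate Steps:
$x{\left(H \right)} = 2 + H^{2}$
$V{\left(I \right)} = 2 I$
$W{\left(L \right)} = 36 L^{2}$ ($W{\left(L \right)} = L 2 L \left(2 + \left(-4\right)^{2}\right) = 2 L^{2} \left(2 + 16\right) = 2 L^{2} \cdot 18 = 36 L^{2}$)
$W{\left(-207 \right)} - \frac{7628 + 22417}{2599 + 13373} = 36 \left(-207\right)^{2} - \frac{7628 + 22417}{2599 + 13373} = 36 \cdot 42849 - \frac{30045}{15972} = 1542564 - 30045 \cdot \frac{1}{15972} = 1542564 - \frac{10015}{5324} = \frac{8212600721}{5324}$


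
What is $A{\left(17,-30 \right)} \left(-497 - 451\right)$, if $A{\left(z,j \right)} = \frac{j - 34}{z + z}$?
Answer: $\frac{30336}{17} \approx 1784.5$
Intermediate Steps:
$A{\left(z,j \right)} = \frac{-34 + j}{2 z}$
$A{\left(17,-30 \right)} \left(-497 - 451\right) = \frac{-34 - 30}{2 \cdot 17} \left(-497 - 451\right) = \frac{1}{2} \cdot \frac{1}{17} \left(-64\right) \left(-948\right) = \left(- \frac{32}{17}\right) \left(-948\right) = \frac{30336}{17}$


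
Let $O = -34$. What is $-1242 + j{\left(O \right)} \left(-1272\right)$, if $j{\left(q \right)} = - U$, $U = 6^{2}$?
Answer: $44550$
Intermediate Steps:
$U = 36$
$j{\left(q \right)} = -36$ ($j{\left(q \right)} = \left(-1\right) 36 = -36$)
$-1242 + j{\left(O \right)} \left(-1272\right) = -1242 - -45792 = -1242 + 45792 = 44550$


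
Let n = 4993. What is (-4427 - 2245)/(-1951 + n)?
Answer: -1112/507 ≈ -2.1933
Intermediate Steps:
(-4427 - 2245)/(-1951 + n) = (-4427 - 2245)/(-1951 + 4993) = -6672/3042 = -6672*1/3042 = -1112/507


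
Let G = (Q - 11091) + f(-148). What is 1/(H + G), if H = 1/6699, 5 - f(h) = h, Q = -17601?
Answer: -6699/191182760 ≈ -3.5040e-5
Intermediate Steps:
f(h) = 5 - h
G = -28539 (G = (-17601 - 11091) + (5 - 1*(-148)) = -28692 + (5 + 148) = -28692 + 153 = -28539)
H = 1/6699 ≈ 0.00014928
1/(H + G) = 1/(1/6699 - 28539) = 1/(-191182760/6699) = -6699/191182760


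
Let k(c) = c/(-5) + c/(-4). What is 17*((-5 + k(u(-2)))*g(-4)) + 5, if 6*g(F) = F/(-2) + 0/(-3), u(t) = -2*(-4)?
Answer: -656/15 ≈ -43.733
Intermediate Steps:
u(t) = 8
k(c) = -9*c/20 (k(c) = c*(-⅕) + c*(-¼) = -c/5 - c/4 = -9*c/20)
g(F) = -F/12 (g(F) = (F/(-2) + 0/(-3))/6 = (F*(-½) + 0*(-⅓))/6 = (-F/2 + 0)/6 = (-F/2)/6 = -F/12)
17*((-5 + k(u(-2)))*g(-4)) + 5 = 17*((-5 - 9/20*8)*(-1/12*(-4))) + 5 = 17*((-5 - 18/5)*(⅓)) + 5 = 17*(-43/5*⅓) + 5 = 17*(-43/15) + 5 = -731/15 + 5 = -656/15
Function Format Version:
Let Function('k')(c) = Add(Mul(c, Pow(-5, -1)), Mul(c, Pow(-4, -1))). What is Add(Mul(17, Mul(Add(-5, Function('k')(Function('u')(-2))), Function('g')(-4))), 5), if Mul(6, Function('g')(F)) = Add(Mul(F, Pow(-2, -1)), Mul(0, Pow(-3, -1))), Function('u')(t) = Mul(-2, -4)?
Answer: Rational(-656, 15) ≈ -43.733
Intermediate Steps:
Function('u')(t) = 8
Function('k')(c) = Mul(Rational(-9, 20), c) (Function('k')(c) = Add(Mul(c, Rational(-1, 5)), Mul(c, Rational(-1, 4))) = Add(Mul(Rational(-1, 5), c), Mul(Rational(-1, 4), c)) = Mul(Rational(-9, 20), c))
Function('g')(F) = Mul(Rational(-1, 12), F) (Function('g')(F) = Mul(Rational(1, 6), Add(Mul(F, Pow(-2, -1)), Mul(0, Pow(-3, -1)))) = Mul(Rational(1, 6), Add(Mul(F, Rational(-1, 2)), Mul(0, Rational(-1, 3)))) = Mul(Rational(1, 6), Add(Mul(Rational(-1, 2), F), 0)) = Mul(Rational(1, 6), Mul(Rational(-1, 2), F)) = Mul(Rational(-1, 12), F))
Add(Mul(17, Mul(Add(-5, Function('k')(Function('u')(-2))), Function('g')(-4))), 5) = Add(Mul(17, Mul(Add(-5, Mul(Rational(-9, 20), 8)), Mul(Rational(-1, 12), -4))), 5) = Add(Mul(17, Mul(Add(-5, Rational(-18, 5)), Rational(1, 3))), 5) = Add(Mul(17, Mul(Rational(-43, 5), Rational(1, 3))), 5) = Add(Mul(17, Rational(-43, 15)), 5) = Add(Rational(-731, 15), 5) = Rational(-656, 15)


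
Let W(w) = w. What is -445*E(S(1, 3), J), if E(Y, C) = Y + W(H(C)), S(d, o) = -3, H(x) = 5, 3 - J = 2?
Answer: -890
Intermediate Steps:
J = 1 (J = 3 - 1*2 = 3 - 2 = 1)
E(Y, C) = 5 + Y (E(Y, C) = Y + 5 = 5 + Y)
-445*E(S(1, 3), J) = -445*(5 - 3) = -445*2 = -890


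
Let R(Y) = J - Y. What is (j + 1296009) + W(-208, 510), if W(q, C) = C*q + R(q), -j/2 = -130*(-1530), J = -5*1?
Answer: 792332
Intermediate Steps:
J = -5
R(Y) = -5 - Y
j = -397800 (j = -(-260)*(-1530) = -2*198900 = -397800)
W(q, C) = -5 - q + C*q (W(q, C) = C*q + (-5 - q) = -5 - q + C*q)
(j + 1296009) + W(-208, 510) = (-397800 + 1296009) + (-5 - 1*(-208) + 510*(-208)) = 898209 + (-5 + 208 - 106080) = 898209 - 105877 = 792332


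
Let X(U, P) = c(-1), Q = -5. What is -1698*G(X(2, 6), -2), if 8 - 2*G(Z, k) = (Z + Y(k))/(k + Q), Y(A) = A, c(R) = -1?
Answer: -44997/7 ≈ -6428.1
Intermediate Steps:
X(U, P) = -1
G(Z, k) = 4 - (Z + k)/(2*(-5 + k)) (G(Z, k) = 4 - (Z + k)/(2*(k - 5)) = 4 - (Z + k)/(2*(-5 + k)))
-1698*G(X(2, 6), -2) = -849*(-40 - 1*(-1) + 7*(-2))/(-5 - 2) = -849*(-40 + 1 - 14)/(-7) = -849*(-1)*(-53)/7 = -1698*53/14 = -44997/7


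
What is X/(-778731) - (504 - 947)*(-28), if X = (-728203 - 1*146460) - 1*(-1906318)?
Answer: -3220136993/259577 ≈ -12405.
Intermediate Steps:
X = 1031655 (X = (-728203 - 146460) + 1906318 = -874663 + 1906318 = 1031655)
X/(-778731) - (504 - 947)*(-28) = 1031655/(-778731) - (504 - 947)*(-28) = 1031655*(-1/778731) - (-443)*(-28) = -343885/259577 - 1*12404 = -343885/259577 - 12404 = -3220136993/259577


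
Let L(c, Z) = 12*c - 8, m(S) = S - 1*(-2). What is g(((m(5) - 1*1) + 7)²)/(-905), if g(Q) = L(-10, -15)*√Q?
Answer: 1664/905 ≈ 1.8387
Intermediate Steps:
m(S) = 2 + S (m(S) = S + 2 = 2 + S)
L(c, Z) = -8 + 12*c
g(Q) = -128*√Q (g(Q) = (-8 + 12*(-10))*√Q = (-8 - 120)*√Q = -128*√Q)
g(((m(5) - 1*1) + 7)²)/(-905) = -128*√((((2 + 5) - 1*1) + 7)²)/(-905) = -128*√(((7 - 1) + 7)²)*(-1/905) = -128*√((6 + 7)²)*(-1/905) = -128*√(13²)*(-1/905) = -128*√169*(-1/905) = -128*13*(-1/905) = -1664*(-1/905) = 1664/905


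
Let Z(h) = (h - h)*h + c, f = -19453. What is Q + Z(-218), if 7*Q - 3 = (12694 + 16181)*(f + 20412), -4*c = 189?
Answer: 110763189/28 ≈ 3.9558e+6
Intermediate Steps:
c = -189/4 (c = -1/4*189 = -189/4 ≈ -47.250)
Z(h) = -189/4 (Z(h) = (h - h)*h - 189/4 = 0*h - 189/4 = 0 - 189/4 = -189/4)
Q = 27691128/7 (Q = 3/7 + ((12694 + 16181)*(-19453 + 20412))/7 = 3/7 + (28875*959)/7 = 3/7 + (1/7)*27691125 = 3/7 + 3955875 = 27691128/7 ≈ 3.9559e+6)
Q + Z(-218) = 27691128/7 - 189/4 = 110763189/28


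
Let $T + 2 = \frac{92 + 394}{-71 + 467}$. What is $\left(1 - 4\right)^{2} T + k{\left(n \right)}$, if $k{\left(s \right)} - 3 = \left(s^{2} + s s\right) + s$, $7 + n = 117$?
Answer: $\frac{534733}{22} \approx 24306.0$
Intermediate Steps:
$n = 110$ ($n = -7 + 117 = 110$)
$k{\left(s \right)} = 3 + s + 2 s^{2}$ ($k{\left(s \right)} = 3 + \left(\left(s^{2} + s s\right) + s\right) = 3 + \left(\left(s^{2} + s^{2}\right) + s\right) = 3 + \left(2 s^{2} + s\right) = 3 + \left(s + 2 s^{2}\right) = 3 + s + 2 s^{2}$)
$T = - \frac{17}{22}$ ($T = -2 + \frac{92 + 394}{-71 + 467} = -2 + \frac{486}{396} = -2 + 486 \cdot \frac{1}{396} = -2 + \frac{27}{22} = - \frac{17}{22} \approx -0.77273$)
$\left(1 - 4\right)^{2} T + k{\left(n \right)} = \left(1 - 4\right)^{2} \left(- \frac{17}{22}\right) + \left(3 + 110 + 2 \cdot 110^{2}\right) = \left(-3\right)^{2} \left(- \frac{17}{22}\right) + \left(3 + 110 + 2 \cdot 12100\right) = 9 \left(- \frac{17}{22}\right) + \left(3 + 110 + 24200\right) = - \frac{153}{22} + 24313 = \frac{534733}{22}$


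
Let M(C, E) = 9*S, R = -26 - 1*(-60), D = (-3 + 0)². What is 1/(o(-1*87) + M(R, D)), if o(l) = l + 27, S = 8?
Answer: 1/12 ≈ 0.083333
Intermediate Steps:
D = 9 (D = (-3)² = 9)
R = 34 (R = -26 + 60 = 34)
o(l) = 27 + l
M(C, E) = 72 (M(C, E) = 9*8 = 72)
1/(o(-1*87) + M(R, D)) = 1/((27 - 1*87) + 72) = 1/((27 - 87) + 72) = 1/(-60 + 72) = 1/12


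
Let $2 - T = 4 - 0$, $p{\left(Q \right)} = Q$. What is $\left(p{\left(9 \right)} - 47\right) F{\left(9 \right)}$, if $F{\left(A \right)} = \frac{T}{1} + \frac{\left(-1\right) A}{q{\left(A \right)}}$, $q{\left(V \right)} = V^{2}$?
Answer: $\frac{722}{9} \approx 80.222$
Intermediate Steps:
$T = -2$ ($T = 2 - \left(4 - 0\right) = 2 - \left(4 + 0\right) = 2 - 4 = -2$)
$F{\left(A \right)} = -2 - \frac{1}{A}$ ($F{\left(A \right)} = - \frac{2}{1} + \frac{\left(-1\right) A}{A^{2}} = \left(-2\right) 1 + \frac{\left(-1\right) A}{A^{2}} = -2 - \frac{1}{A}$)
$\left(p{\left(9 \right)} - 47\right) F{\left(9 \right)} = \left(9 - 47\right) \left(-2 - \frac{1}{9}\right) = - 38 \left(-2 - \frac{1}{9}\right) = \left(-38\right) \left(- \frac{19}{9}\right) = \frac{722}{9}$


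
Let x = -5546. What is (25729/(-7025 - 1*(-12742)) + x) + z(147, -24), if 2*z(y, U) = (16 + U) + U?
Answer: -31772225/5717 ≈ -5557.5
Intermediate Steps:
z(y, U) = 8 + U (z(y, U) = ((16 + U) + U)/2 = (16 + 2*U)/2 = 8 + U)
(25729/(-7025 - 1*(-12742)) + x) + z(147, -24) = (25729/(-7025 - 1*(-12742)) - 5546) + (8 - 24) = (25729/(-7025 + 12742) - 5546) - 16 = (25729/5717 - 5546) - 16 = -31680753/5717 - 16 = -31772225/5717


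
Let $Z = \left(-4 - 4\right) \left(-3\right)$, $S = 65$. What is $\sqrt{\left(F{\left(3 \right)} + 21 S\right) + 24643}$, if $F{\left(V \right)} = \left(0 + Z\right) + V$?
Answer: $\sqrt{26035} \approx 161.35$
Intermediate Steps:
$Z = 24$ ($Z = \left(-8\right) \left(-3\right) = 24$)
$F{\left(V \right)} = 24 + V$ ($F{\left(V \right)} = \left(0 + 24\right) + V = 24 + V$)
$\sqrt{\left(F{\left(3 \right)} + 21 S\right) + 24643} = \sqrt{\left(\left(24 + 3\right) + 21 \cdot 65\right) + 24643} = \sqrt{\left(27 + 1365\right) + 24643} = \sqrt{1392 + 24643} = \sqrt{26035}$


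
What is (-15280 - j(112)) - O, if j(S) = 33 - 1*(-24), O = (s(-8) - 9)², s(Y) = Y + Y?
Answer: -15962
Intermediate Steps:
s(Y) = 2*Y
O = 625 (O = (2*(-8) - 9)² = (-16 - 9)² = (-25)² = 625)
j(S) = 57 (j(S) = 33 + 24 = 57)
(-15280 - j(112)) - O = (-15280 - 1*57) - 1*625 = (-15280 - 57) - 625 = -15337 - 625 = -15962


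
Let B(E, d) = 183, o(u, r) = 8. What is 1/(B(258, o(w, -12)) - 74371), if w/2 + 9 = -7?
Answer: -1/74188 ≈ -1.3479e-5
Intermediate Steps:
w = -32 (w = -18 + 2*(-7) = -18 - 14 = -32)
1/(B(258, o(w, -12)) - 74371) = 1/(183 - 74371) = 1/(-74188) = -1/74188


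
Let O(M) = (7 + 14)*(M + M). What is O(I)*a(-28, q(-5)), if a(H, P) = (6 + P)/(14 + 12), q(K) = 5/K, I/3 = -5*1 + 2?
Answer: -945/13 ≈ -72.692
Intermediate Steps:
I = -9 (I = 3*(-5*1 + 2) = 3*(-5 + 2) = 3*(-3) = -9)
O(M) = 42*M (O(M) = 21*(2*M) = 42*M)
a(H, P) = 3/13 + P/26 (a(H, P) = (6 + P)/26 = (6 + P)*(1/26) = 3/13 + P/26)
O(I)*a(-28, q(-5)) = (42*(-9))*(3/13 + (5/(-5))/26) = -378*(3/13 + (5*(-1/5))/26) = -378*(3/13 + (1/26)*(-1)) = -378*(3/13 - 1/26) = -378*5/26 = -945/13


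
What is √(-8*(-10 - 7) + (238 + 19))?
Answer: √393 ≈ 19.824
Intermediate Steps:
√(-8*(-10 - 7) + (238 + 19)) = √(-8*(-17) + 257) = √(136 + 257) = √393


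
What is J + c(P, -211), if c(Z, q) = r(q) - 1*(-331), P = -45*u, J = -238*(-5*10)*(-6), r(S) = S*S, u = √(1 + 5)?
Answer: -26548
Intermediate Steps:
u = √6 ≈ 2.4495
r(S) = S²
J = -71400 (J = -(-11900)*(-6) = -238*300 = -71400)
P = -45*√6 ≈ -110.23
c(Z, q) = 331 + q² (c(Z, q) = q² - 1*(-331) = q² + 331 = 331 + q²)
J + c(P, -211) = -71400 + (331 + (-211)²) = -71400 + (331 + 44521) = -71400 + 44852 = -26548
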